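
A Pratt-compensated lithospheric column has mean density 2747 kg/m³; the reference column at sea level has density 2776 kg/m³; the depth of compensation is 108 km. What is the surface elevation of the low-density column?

1.14 km

ρ_ref D = ρ (D + h) → h = D (ρ_ref − ρ)/ρ.
h = 108 km × (2776 − 2747)/2747 = 1.14 km.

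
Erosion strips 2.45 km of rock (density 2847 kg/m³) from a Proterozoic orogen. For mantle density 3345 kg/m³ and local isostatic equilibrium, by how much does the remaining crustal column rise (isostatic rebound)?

Unloading: uplift u = e ρ_c/ρ_m = 2.45 km × 2847/3345 = 2.09 km.

2.09 km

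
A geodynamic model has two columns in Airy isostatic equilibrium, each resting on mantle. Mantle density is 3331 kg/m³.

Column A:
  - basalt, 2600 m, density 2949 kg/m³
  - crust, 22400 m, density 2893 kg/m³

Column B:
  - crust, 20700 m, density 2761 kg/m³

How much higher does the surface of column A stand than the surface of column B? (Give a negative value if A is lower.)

For any compensation level in the mantle, the mantle terms cancel and isostasy reduces to e = (Σt_A − Σt_B) − (Σ(ρt)_A − Σ(ρt)_B) / ρ_m.
Σt_A = 25000 m; Σt_B = 20700 m; Σ(ρt)_A = 72470600; Σ(ρt)_B = 57152700 (in m·kg/m³).
e = (25000 − 20700) − (72470600 − 57152700) / 3331 = −299 m.

−299 m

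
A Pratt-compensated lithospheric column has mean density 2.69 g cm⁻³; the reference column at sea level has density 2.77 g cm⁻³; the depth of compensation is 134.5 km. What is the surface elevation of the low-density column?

4 km

ρ_ref D = ρ (D + h) → h = D (ρ_ref − ρ)/ρ.
h = 134.5 km × (2.77 − 2.69)/2.69 = 4 km.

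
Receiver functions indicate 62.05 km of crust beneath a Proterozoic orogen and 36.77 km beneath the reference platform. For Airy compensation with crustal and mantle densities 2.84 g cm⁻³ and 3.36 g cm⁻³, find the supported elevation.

Excess crust Δ = 62.05 km − 36.77 km = 25.28 km, split between elevation h and root r with h + r = Δ.
Airy balance ρ_c h = (ρ_m − ρ_c) r gives r = h ρ_c/(ρ_m − ρ_c), so h (1 + ρ_c/(ρ_m − ρ_c)) = Δ, i.e. h = Δ (ρ_m − ρ_c)/ρ_m.
h = 25.28 km × 0.52/3.36 = 3.91 km.

3.91 km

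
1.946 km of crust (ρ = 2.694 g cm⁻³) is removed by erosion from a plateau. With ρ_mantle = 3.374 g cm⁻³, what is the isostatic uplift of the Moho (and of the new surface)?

1.55 km

Unloading: uplift u = e ρ_c/ρ_m = 1.946 km × 2.694/3.374 = 1.55 km.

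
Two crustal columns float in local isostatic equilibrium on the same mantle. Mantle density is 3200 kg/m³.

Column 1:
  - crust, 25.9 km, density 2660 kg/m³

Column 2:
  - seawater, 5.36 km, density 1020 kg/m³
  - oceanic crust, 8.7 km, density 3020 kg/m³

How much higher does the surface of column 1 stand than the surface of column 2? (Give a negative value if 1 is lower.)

0.23 km

For any compensation level in the mantle, the mantle terms cancel and isostasy reduces to e = (Σt_1 − Σt_2) − (Σ(ρt)_1 − Σ(ρt)_2) / ρ_m.
Σt_1 = 25.9 km; Σt_2 = 14.06 km; Σ(ρt)_1 = 68894; Σ(ρt)_2 = 31741.2 (in km·kg/m³).
e = (25.9 − 14.06) − (68894 − 31741.2) / 3200 = 0.23 km.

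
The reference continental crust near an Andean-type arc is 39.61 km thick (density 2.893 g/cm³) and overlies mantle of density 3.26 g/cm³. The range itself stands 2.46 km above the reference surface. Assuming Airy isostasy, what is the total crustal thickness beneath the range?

61.5 km

Root depth r = h ρ_c / (ρ_m − ρ_c) = 2.46 km × 2.893 / 0.367 = 19.39 km.
Total thickness = T + h + r = 39.61 km + 2.46 km + 19.39 km = 61.5 km.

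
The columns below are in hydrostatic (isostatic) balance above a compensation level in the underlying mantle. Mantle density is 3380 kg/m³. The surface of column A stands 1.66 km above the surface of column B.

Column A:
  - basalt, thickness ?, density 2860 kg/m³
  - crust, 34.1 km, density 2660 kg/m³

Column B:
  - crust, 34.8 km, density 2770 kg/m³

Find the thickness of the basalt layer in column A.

4.4 km

Take the compensation level at the base of the deeper column (depth z_c below the surface of column A) and equate Σ ρ_i t_i down to z_c; mantle fills any gap and the z_c terms cancel.
Column A: x×2860 + 34.1×2660 + (z_c − 34.1 − x)×3380
Column B: 1.66×0 + 34.8×2770 + (z_c − 1.66 − 34.8)×3380
The z_c×3380 term appears on both sides and cancels. Collect the known terms of each column as K = Σ(ρt)_known − 3380 × (depth of known layers): K_A = 90706 − 3380×34.1 = −24552; K_B = 96396 − 3380×(1.66 + 34.8) = −26838.8.
Balance: K_A − x×(3380 − 2860) = K_B, so x = (K_A − K_B)/(3380 − 2860) = 2286.8/520 = 4.4 km.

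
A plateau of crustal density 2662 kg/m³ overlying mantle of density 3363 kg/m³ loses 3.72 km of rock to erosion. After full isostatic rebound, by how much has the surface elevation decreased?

Rebound u = e ρ_c/ρ_m = 3.72 km × 2662/3363 = 2.945 km.
Net surface drop = e − u = 3.72 km − 2.945 km = e (ρ_m − ρ_c)/ρ_m = 0.775 km.

0.775 km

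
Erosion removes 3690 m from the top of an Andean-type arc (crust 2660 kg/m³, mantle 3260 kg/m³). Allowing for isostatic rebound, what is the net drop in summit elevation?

679 m

Rebound u = e ρ_c/ρ_m = 3690 m × 2660/3260 = 3011 m.
Net surface drop = e − u = 3690 m − 3011 m = e (ρ_m − ρ_c)/ρ_m = 679 m.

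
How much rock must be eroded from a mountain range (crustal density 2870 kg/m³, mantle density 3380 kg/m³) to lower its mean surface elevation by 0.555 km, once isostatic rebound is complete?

3.68 km

Net drop Δ = e − u = e − e ρ_c/ρ_m = e (ρ_m − ρ_c)/ρ_m.
e = Δ ρ_m/(ρ_m − ρ_c) = 0.555 km × 3380/510 = 3.68 km.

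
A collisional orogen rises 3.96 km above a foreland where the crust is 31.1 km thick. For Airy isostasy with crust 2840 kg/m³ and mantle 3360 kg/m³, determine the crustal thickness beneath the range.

56.7 km

Root depth r = h ρ_c / (ρ_m − ρ_c) = 3.96 km × 2840 / 520 = 21.63 km.
Total thickness = T + h + r = 31.1 km + 3.96 km + 21.63 km = 56.7 km.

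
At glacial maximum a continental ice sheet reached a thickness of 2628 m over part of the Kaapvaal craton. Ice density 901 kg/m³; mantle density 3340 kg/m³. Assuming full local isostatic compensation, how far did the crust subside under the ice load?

709 m

Balancing pressure at the compensation depth: the ice load ρ_ice t is balanced by mantle displaced below, ρ_m s.
s = t ρ_ice / ρ_m = 2628 m × 901/3340 = 709 m.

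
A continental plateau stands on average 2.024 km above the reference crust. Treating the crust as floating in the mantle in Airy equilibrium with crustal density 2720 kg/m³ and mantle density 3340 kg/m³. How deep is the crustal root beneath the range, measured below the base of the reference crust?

8.88 km

Equating mass per unit area of the two columns: the weight of the topography is balanced by the buoyancy of the root, ρ_c h = (ρ_m − ρ_c) r.
r = h · ρ_c / (ρ_m − ρ_c) = 2.024 km × 2720 / (3340 − 2720) = 8.88 km.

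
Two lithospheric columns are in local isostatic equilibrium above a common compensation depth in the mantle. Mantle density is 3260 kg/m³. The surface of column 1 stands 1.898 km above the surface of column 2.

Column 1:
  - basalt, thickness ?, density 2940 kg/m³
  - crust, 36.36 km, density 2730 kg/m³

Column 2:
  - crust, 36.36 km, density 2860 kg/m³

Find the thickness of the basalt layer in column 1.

Take the compensation level at the base of the deeper column (depth z_c below the surface of column 1) and equate Σ ρ_i t_i down to z_c; mantle fills any gap and the z_c terms cancel.
Column 1: x×2940 + 36.36×2730 + (z_c − 36.36 − x)×3260
Column 2: 1.898×0 + 36.36×2860 + (z_c − 1.898 − 36.36)×3260
The z_c×3260 term appears on both sides and cancels. Collect the known terms of each column as K = Σ(ρt)_known − 3260 × (depth of known layers): K_1 = 99262.8 − 3260×36.36 = −19270.8; K_2 = 103989.6 − 3260×(1.898 + 36.36) = −20731.48.
Balance: K_1 − x×(3260 − 2940) = K_2, so x = (K_1 − K_2)/(3260 − 2940) = 1460.68/320 = 4.56 km.

4.56 km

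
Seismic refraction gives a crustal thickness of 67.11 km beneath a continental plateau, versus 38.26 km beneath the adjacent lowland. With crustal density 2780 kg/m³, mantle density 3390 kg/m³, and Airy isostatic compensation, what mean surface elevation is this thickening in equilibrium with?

Excess crust Δ = 67.11 km − 38.26 km = 28.85 km, split between elevation h and root r with h + r = Δ.
Airy balance ρ_c h = (ρ_m − ρ_c) r gives r = h ρ_c/(ρ_m − ρ_c), so h (1 + ρ_c/(ρ_m − ρ_c)) = Δ, i.e. h = Δ (ρ_m − ρ_c)/ρ_m.
h = 28.85 km × 610/3390 = 5.19 km.

5.19 km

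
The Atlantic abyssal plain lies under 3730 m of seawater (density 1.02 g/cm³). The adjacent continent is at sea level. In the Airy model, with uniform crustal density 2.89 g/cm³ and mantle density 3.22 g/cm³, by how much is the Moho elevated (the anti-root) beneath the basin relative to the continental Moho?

Isostatic balance requires: replacing crust with seawater at the top is compensated by replacing crust with mantle at the base: d (ρ_c − ρ_w) = a (ρ_m − ρ_c).
a = d (ρ_c − ρ_w)/(ρ_m − ρ_c) = 3730 m × 1.87/0.33 = 21100 m.

21100 m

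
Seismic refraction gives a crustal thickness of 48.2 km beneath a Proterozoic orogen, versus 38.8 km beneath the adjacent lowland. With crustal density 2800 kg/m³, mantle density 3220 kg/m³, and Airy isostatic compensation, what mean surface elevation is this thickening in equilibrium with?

1.23 km

Excess crust Δ = 48.2 km − 38.8 km = 9.4 km, split between elevation h and root r with h + r = Δ.
Airy balance ρ_c h = (ρ_m − ρ_c) r gives r = h ρ_c/(ρ_m − ρ_c), so h (1 + ρ_c/(ρ_m − ρ_c)) = Δ, i.e. h = Δ (ρ_m − ρ_c)/ρ_m.
h = 9.4 km × 420/3220 = 1.23 km.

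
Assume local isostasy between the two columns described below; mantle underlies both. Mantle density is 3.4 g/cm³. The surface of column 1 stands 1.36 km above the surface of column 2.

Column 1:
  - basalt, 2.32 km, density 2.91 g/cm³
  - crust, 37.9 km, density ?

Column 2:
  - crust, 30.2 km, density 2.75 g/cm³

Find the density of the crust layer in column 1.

2.79 g/cm³

Take the compensation level at the base of the deeper column (depth z_c below the surface of column 1) and equate Σ ρ_i t_i down to z_c; mantle fills any gap and the z_c terms cancel.
Column 1: 2.32×2.91 + 37.9×ρ + (z_c − 40.22)×3.4
Column 2: 1.36×0 + 30.2×2.75 + (z_c − 1.36 − 30.2)×3.4
The z_c×3.4 term appears on both sides and cancels. Collect the known terms of each column as K = Σ(ρt)_known − 3.4 × (depth of known layers): K_1 = 6.7512 − 3.4×40.22 = −129.9968; K_2 = 83.05 − 3.4×(1.36 + 30.2) = −24.254.
Balance: K_1 + 37.9×ρ = K_2, so ρ = (K_2 − K_1)/37.9 = 105.743/37.9 = 2.79 g/cm³.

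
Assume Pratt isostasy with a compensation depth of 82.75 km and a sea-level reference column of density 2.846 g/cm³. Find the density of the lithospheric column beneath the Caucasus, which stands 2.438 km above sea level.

Pratt balance: ρ_ref D = ρ (D + h).
ρ = ρ_ref D/(D + h) = 2.846 × 82.75 km/(82.75 km + 2.438 km) = 2.76 g/cm³.

2.76 g/cm³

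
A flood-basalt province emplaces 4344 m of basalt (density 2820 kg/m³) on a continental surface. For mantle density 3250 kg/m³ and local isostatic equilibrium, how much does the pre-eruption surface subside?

3770 m

Subaerial loading: s = t ρ_load / ρ_m.
s = 4344 m × 2820/3250 = 3770 m.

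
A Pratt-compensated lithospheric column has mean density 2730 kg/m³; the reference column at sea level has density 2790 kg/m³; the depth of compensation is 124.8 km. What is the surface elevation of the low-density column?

ρ_ref D = ρ (D + h) → h = D (ρ_ref − ρ)/ρ.
h = 124.8 km × (2790 − 2730)/2730 = 2.74 km.

2.74 km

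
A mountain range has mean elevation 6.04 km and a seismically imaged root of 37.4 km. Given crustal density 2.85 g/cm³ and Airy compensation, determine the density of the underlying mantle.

Airy balance: ρ_c h = (ρ_m − ρ_c) r → ρ_m = ρ_c (1 + h/r).
ρ_m = 2.85 × (1 + 6.04 km/37.4 km) = 3.31 g/cm³.

3.31 g/cm³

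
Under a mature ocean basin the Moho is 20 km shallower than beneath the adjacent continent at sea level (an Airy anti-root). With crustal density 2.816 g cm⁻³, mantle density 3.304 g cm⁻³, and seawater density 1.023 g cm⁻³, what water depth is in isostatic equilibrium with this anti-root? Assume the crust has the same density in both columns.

5.44 km

Replacing a thickness d of crust by seawater at the top must be balanced by replacing crust with mantle at the base: d (ρ_c − ρ_w) = a (ρ_m − ρ_c).
d = a (ρ_m − ρ_c)/(ρ_c − ρ_w) = 20 km × 0.488/1.793 = 5.44 km.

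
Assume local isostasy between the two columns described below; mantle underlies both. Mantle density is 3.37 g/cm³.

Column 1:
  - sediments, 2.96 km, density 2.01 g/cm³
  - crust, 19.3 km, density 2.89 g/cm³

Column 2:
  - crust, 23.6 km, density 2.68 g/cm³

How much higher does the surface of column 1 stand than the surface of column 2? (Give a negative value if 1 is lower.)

−0.889 km

For any compensation level in the mantle, the mantle terms cancel and isostasy reduces to e = (Σt_1 − Σt_2) − (Σ(ρt)_1 − Σ(ρt)_2) / ρ_m.
Σt_1 = 22.26 km; Σt_2 = 23.6 km; Σ(ρt)_1 = 61.7266; Σ(ρt)_2 = 63.248 (in km·g/cm³).
e = (22.26 − 23.6) − (61.7266 − 63.248) / 3.37 = −0.889 km.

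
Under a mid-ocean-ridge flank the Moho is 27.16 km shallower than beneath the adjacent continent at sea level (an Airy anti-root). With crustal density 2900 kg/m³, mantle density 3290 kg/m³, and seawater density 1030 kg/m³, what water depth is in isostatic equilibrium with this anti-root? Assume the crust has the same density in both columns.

5.66 km

Replacing a thickness d of crust by seawater at the top must be balanced by replacing crust with mantle at the base: d (ρ_c − ρ_w) = a (ρ_m − ρ_c).
d = a (ρ_m − ρ_c)/(ρ_c − ρ_w) = 27.16 km × 390/1870 = 5.66 km.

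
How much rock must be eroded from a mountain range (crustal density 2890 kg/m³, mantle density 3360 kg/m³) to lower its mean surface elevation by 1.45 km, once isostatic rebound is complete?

10.4 km

Net drop Δ = e − u = e − e ρ_c/ρ_m = e (ρ_m − ρ_c)/ρ_m.
e = Δ ρ_m/(ρ_m − ρ_c) = 1.45 km × 3360/470 = 10.4 km.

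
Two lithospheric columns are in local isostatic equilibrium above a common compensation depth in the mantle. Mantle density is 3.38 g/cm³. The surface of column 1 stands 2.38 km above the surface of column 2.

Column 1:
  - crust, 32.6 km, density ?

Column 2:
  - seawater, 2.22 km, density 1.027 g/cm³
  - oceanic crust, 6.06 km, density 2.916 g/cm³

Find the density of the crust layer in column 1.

2.89 g/cm³

Take the compensation level at the base of the deeper column (depth z_c below the surface of column 1) and equate Σ ρ_i t_i down to z_c; mantle fills any gap and the z_c terms cancel.
Column 1: 32.6×ρ + (z_c − 32.6)×3.38
Column 2: 2.38×0 + 2.22×1.027 + 6.06×2.916 + (z_c − 2.38 − 8.28)×3.38
The z_c×3.38 term appears on both sides and cancels. Collect the known terms of each column as K = Σ(ρt)_known − 3.38 × (depth of known layers): K_1 = 0 − 3.38×32.6 = −110.188; K_2 = 19.9509 − 3.38×(2.38 + 8.28) = −16.0799.
Balance: K_1 + 32.6×ρ = K_2, so ρ = (K_2 − K_1)/32.6 = 94.1081/32.6 = 2.89 g/cm³.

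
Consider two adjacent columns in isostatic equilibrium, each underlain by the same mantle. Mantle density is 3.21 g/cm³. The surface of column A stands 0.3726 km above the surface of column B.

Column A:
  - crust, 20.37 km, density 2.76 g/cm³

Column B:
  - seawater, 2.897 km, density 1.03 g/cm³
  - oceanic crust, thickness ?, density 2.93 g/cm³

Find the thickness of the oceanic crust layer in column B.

5.91 km

Take the compensation level at the base of the deeper column (depth z_c below the surface of column A) and equate Σ ρ_i t_i down to z_c; mantle fills any gap and the z_c terms cancel.
Column A: 20.37×2.76 + (z_c − 20.37)×3.21
Column B: 0.3726×0 + 2.897×1.03 + x×2.93 + (z_c − 0.3726 − 2.897 − x)×3.21
The z_c×3.21 term appears on both sides and cancels. Collect the known terms of each column as K = Σ(ρt)_known − 3.21 × (depth of known layers): K_A = 56.2212 − 3.21×20.37 = −9.1665; K_B = 2.98391 − 3.21×(0.3726 + 2.897) = −7.511506.
Balance: K_A = K_B − x×(3.21 − 2.93), so x = (K_B − K_A)/(3.21 − 2.93) = 1.65499/0.28 = 5.91 km.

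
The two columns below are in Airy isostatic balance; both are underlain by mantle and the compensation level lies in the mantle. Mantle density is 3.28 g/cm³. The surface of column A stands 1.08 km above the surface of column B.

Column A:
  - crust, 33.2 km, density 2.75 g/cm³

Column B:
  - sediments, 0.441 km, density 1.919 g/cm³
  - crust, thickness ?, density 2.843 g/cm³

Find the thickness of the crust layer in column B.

30.8 km

Take the compensation level at the base of the deeper column (depth z_c below the surface of column A) and equate Σ ρ_i t_i down to z_c; mantle fills any gap and the z_c terms cancel.
Column A: 33.2×2.75 + (z_c − 33.2)×3.28
Column B: 1.08×0 + 0.441×1.919 + x×2.843 + (z_c − 1.08 − 0.441 − x)×3.28
The z_c×3.28 term appears on both sides and cancels. Collect the known terms of each column as K = Σ(ρt)_known − 3.28 × (depth of known layers): K_A = 91.3 − 3.28×33.2 = −17.596; K_B = 0.846279 − 3.28×(1.08 + 0.441) = −4.142601.
Balance: K_A = K_B − x×(3.28 − 2.843), so x = (K_B − K_A)/(3.28 − 2.843) = 13.4534/0.437 = 30.8 km.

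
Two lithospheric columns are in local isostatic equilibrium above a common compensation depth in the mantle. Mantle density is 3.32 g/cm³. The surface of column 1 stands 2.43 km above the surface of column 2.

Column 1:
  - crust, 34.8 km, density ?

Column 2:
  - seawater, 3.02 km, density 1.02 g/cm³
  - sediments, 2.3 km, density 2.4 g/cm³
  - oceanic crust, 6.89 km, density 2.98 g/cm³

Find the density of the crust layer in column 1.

Take the compensation level at the base of the deeper column (depth z_c below the surface of column 1) and equate Σ ρ_i t_i down to z_c; mantle fills any gap and the z_c terms cancel.
Column 1: 34.8×ρ + (z_c − 34.8)×3.32
Column 2: 2.43×0 + 3.02×1.02 + 2.3×2.4 + 6.89×2.98 + (z_c − 2.43 − 12.21)×3.32
The z_c×3.32 term appears on both sides and cancels. Collect the known terms of each column as K = Σ(ρt)_known − 3.32 × (depth of known layers): K_1 = 0 − 3.32×34.8 = −115.536; K_2 = 29.1326 − 3.32×(2.43 + 12.21) = −19.4722.
Balance: K_1 + 34.8×ρ = K_2, so ρ = (K_2 − K_1)/34.8 = 96.0638/34.8 = 2.76 g/cm³.

2.76 g/cm³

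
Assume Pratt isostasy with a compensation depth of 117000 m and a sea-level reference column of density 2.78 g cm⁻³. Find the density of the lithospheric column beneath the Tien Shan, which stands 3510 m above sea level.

2.7 g cm⁻³

Pratt balance: ρ_ref D = ρ (D + h).
ρ = ρ_ref D/(D + h) = 2.78 × 117000 m/(117000 m + 3510 m) = 2.7 g cm⁻³.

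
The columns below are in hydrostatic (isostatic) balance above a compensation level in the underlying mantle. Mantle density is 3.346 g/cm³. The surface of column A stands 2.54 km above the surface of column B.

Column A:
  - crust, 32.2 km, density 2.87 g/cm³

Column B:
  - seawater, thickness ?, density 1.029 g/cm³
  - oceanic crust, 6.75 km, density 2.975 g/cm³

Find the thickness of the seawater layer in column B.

1.87 km

Take the compensation level at the base of the deeper column (depth z_c below the surface of column A) and equate Σ ρ_i t_i down to z_c; mantle fills any gap and the z_c terms cancel.
Column A: 32.2×2.87 + (z_c − 32.2)×3.346
Column B: 2.54×0 + x×1.029 + 6.75×2.975 + (z_c − 2.54 − 6.75 − x)×3.346
The z_c×3.346 term appears on both sides and cancels. Collect the known terms of each column as K = Σ(ρt)_known − 3.346 × (depth of known layers): K_A = 92.414 − 3.346×32.2 = −15.3272; K_B = 20.08125 − 3.346×(2.54 + 6.75) = −11.00309.
Balance: K_A = K_B − x×(3.346 − 1.029), so x = (K_B − K_A)/(3.346 − 1.029) = 4.32411/2.317 = 1.87 km.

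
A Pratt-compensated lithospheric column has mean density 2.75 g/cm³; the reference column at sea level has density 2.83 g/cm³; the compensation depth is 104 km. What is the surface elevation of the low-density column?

3.03 km

ρ_ref D = ρ (D + h) → h = D (ρ_ref − ρ)/ρ.
h = 104 km × (2.83 − 2.75)/2.75 = 3.03 km.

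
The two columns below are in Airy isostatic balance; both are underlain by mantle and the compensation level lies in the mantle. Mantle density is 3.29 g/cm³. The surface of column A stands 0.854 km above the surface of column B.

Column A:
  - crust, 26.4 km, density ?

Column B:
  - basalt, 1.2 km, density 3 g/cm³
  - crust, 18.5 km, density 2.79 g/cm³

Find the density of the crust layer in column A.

Take the compensation level at the base of the deeper column (depth z_c below the surface of column A) and equate Σ ρ_i t_i down to z_c; mantle fills any gap and the z_c terms cancel.
Column A: 26.4×ρ + (z_c − 26.4)×3.29
Column B: 0.854×0 + 1.2×3 + 18.5×2.79 + (z_c − 0.854 − 19.7)×3.29
The z_c×3.29 term appears on both sides and cancels. Collect the known terms of each column as K = Σ(ρt)_known − 3.29 × (depth of known layers): K_A = 0 − 3.29×26.4 = −86.856; K_B = 55.215 − 3.29×(0.854 + 19.7) = −12.40766.
Balance: K_A + 26.4×ρ = K_B, so ρ = (K_B − K_A)/26.4 = 74.4483/26.4 = 2.82 g/cm³.

2.82 g/cm³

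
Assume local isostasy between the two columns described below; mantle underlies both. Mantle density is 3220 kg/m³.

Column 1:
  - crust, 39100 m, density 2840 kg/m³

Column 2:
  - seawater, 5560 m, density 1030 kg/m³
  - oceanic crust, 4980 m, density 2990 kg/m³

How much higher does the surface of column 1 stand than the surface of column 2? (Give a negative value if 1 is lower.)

477 m

For any compensation level in the mantle, the mantle terms cancel and isostasy reduces to e = (Σt_1 − Σt_2) − (Σ(ρt)_1 − Σ(ρt)_2) / ρ_m.
Σt_1 = 39100 m; Σt_2 = 10540 m; Σ(ρt)_1 = 111044000; Σ(ρt)_2 = 20617000 (in m·kg/m³).
e = (39100 − 10540) − (111044000 − 20617000) / 3220 = 477 m.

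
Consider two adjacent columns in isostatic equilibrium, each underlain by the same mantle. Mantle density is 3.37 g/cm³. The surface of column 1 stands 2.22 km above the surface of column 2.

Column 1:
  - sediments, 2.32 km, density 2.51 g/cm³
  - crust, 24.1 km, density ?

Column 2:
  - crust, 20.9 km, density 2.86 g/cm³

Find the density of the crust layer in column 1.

2.7 g/cm³

Take the compensation level at the base of the deeper column (depth z_c below the surface of column 1) and equate Σ ρ_i t_i down to z_c; mantle fills any gap and the z_c terms cancel.
Column 1: 2.32×2.51 + 24.1×ρ + (z_c − 26.42)×3.37
Column 2: 2.22×0 + 20.9×2.86 + (z_c − 2.22 − 20.9)×3.37
The z_c×3.37 term appears on both sides and cancels. Collect the known terms of each column as K = Σ(ρt)_known − 3.37 × (depth of known layers): K_1 = 5.8232 − 3.37×26.42 = −83.2122; K_2 = 59.774 − 3.37×(2.22 + 20.9) = −18.1404.
Balance: K_1 + 24.1×ρ = K_2, so ρ = (K_2 − K_1)/24.1 = 65.0718/24.1 = 2.7 g/cm³.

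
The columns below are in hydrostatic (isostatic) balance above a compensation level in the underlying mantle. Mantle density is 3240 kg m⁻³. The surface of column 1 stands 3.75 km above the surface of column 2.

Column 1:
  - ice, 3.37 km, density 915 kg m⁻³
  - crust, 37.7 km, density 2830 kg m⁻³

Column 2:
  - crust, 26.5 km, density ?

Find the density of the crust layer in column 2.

Take the compensation level at the base of the deeper column (depth z_c below the surface of column 1) and equate Σ ρ_i t_i down to z_c; mantle fills any gap and the z_c terms cancel.
Column 1: 3.37×915 + 37.7×2830 + (z_c − 41.07)×3240
Column 2: 3.75×0 + 26.5×ρ + (z_c − 3.75 − 26.5)×3240
The z_c×3240 term appears on both sides and cancels. Collect the known terms of each column as K = Σ(ρt)_known − 3240 × (depth of known layers): K_1 = 109774.55 − 3240×41.07 = −23292.25; K_2 = 0 − 3240×(3.75 + 26.5) = −98010.
Balance: K_1 = K_2 + 26.5×ρ, so ρ = (K_1 − K_2)/26.5 = 74717.8/26.5 = 2820 kg m⁻³.

2820 kg m⁻³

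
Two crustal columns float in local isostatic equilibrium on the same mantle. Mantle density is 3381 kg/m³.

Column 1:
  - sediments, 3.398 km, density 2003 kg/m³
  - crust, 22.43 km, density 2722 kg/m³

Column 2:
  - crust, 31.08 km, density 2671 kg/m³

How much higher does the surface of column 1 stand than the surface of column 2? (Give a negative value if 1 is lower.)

−0.77 km

For any compensation level in the mantle, the mantle terms cancel and isostasy reduces to e = (Σt_1 − Σt_2) − (Σ(ρt)_1 − Σ(ρt)_2) / ρ_m.
Σt_1 = 25.828 km; Σt_2 = 31.08 km; Σ(ρt)_1 = 67860.654; Σ(ρt)_2 = 83014.68 (in km·kg/m³).
e = (25.828 − 31.08) − (67860.654 − 83014.68) / 3381 = −0.77 km.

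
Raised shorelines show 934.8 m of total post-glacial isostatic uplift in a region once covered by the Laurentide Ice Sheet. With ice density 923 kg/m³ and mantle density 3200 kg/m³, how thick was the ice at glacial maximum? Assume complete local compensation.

3240 m

u = t ρ_ice/ρ_m → t = u ρ_m/ρ_ice = 934.8 m × 3200/923 = 3240 m.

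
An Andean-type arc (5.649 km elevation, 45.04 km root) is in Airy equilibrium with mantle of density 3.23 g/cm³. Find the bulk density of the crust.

2.87 g/cm³

ρ_c h = (ρ_m − ρ_c) r → ρ_c (h + r) = ρ_m r → ρ_c = ρ_m r / (h + r).
ρ_c = 3.23 × 45.04 km / (5.649 km + 45.04 km) = 2.87 g/cm³.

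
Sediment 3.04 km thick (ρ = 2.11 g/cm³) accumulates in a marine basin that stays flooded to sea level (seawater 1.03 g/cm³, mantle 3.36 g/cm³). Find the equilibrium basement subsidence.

Submarine loading: the sediment displaces seawater, and the subsidence is in turn flooded, so s (ρ_m − ρ_w) = t (ρ_sed − ρ_w).
s = 3.04 km × (2.11 − 1.03) / (3.36 − 1.03) = 1.41 km.

1.41 km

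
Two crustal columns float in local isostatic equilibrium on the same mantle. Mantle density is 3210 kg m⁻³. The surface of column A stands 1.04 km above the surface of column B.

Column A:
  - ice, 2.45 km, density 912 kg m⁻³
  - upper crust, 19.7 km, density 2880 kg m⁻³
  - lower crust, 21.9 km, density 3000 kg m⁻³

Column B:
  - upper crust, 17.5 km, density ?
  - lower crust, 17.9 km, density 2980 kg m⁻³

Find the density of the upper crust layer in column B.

2680 kg m⁻³

Take the compensation level at the base of the deeper column (depth z_c below the surface of column A) and equate Σ ρ_i t_i down to z_c; mantle fills any gap and the z_c terms cancel.
Column A: 2.45×912 + 19.7×2880 + 21.9×3000 + (z_c − 44.05)×3210
Column B: 1.04×0 + 17.5×ρ + 17.9×2980 + (z_c − 1.04 − 35.4)×3210
The z_c×3210 term appears on both sides and cancels. Collect the known terms of each column as K = Σ(ρt)_known − 3210 × (depth of known layers): K_A = 124670.4 − 3210×44.05 = −16730.1; K_B = 53342 − 3210×(1.04 + 35.4) = −63630.4.
Balance: K_A = K_B + 17.5×ρ, so ρ = (K_A − K_B)/17.5 = 46900.3/17.5 = 2680 kg m⁻³.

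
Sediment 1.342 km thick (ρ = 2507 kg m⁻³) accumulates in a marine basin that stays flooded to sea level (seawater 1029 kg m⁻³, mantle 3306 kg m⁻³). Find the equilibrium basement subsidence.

Submarine loading: the sediment displaces seawater, and the subsidence is in turn flooded, so s (ρ_m − ρ_w) = t (ρ_sed − ρ_w).
s = 1.342 km × (2507 − 1029) / (3306 − 1029) = 0.871 km.

0.871 km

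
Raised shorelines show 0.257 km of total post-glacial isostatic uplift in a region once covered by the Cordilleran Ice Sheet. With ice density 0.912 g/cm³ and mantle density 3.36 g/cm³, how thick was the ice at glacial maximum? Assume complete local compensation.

u = t ρ_ice/ρ_m → t = u ρ_m/ρ_ice = 0.257 km × 3.36/0.912 = 0.947 km.

0.947 km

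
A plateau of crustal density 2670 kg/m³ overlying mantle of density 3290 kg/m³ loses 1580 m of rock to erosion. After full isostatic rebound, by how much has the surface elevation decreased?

298 m

Rebound u = e ρ_c/ρ_m = 1580 m × 2670/3290 = 1282 m.
Net surface drop = e − u = 1580 m − 1282 m = e (ρ_m − ρ_c)/ρ_m = 298 m.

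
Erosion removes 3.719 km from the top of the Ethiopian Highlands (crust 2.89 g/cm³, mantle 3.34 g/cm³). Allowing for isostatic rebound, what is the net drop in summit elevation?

0.501 km

Rebound u = e ρ_c/ρ_m = 3.719 km × 2.89/3.34 = 3.218 km.
Net surface drop = e − u = 3.719 km − 3.218 km = e (ρ_m − ρ_c)/ρ_m = 0.501 km.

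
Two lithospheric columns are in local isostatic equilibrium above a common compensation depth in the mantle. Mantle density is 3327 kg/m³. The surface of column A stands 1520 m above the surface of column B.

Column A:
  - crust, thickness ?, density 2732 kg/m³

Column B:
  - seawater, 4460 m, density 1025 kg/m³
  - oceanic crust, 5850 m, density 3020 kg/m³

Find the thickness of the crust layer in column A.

28800 m

Take the compensation level at the base of the deeper column (depth z_c below the surface of column A) and equate Σ ρ_i t_i down to z_c; mantle fills any gap and the z_c terms cancel.
Column A: x×2732 + (z_c − 0 − x)×3327
Column B: 1520×0 + 4460×1025 + 5850×3020 + (z_c − 1520 − 10310)×3327
The z_c×3327 term appears on both sides and cancels. Collect the known terms of each column as K = Σ(ρt)_known − 3327 × (depth of known layers): K_A = 0 − 3327×0 = 0; K_B = 22238500 − 3327×(1520 + 10310) = −17119910.
Balance: K_A − x×(3327 − 2732) = K_B, so x = (K_A − K_B)/(3327 − 2732) = 17119900/595 = 28800 m.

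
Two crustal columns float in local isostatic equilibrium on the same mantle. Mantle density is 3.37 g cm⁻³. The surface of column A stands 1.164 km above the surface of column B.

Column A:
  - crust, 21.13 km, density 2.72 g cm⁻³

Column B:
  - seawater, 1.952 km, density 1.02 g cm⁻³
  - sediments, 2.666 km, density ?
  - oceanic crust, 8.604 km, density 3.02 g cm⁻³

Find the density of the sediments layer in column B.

2.54 g cm⁻³

Take the compensation level at the base of the deeper column (depth z_c below the surface of column A) and equate Σ ρ_i t_i down to z_c; mantle fills any gap and the z_c terms cancel.
Column A: 21.13×2.72 + (z_c − 21.13)×3.37
Column B: 1.164×0 + 1.952×1.02 + 2.666×ρ + 8.604×3.02 + (z_c − 1.164 − 13.222)×3.37
The z_c×3.37 term appears on both sides and cancels. Collect the known terms of each column as K = Σ(ρt)_known − 3.37 × (depth of known layers): K_A = 57.4736 − 3.37×21.13 = −13.7345; K_B = 27.97512 − 3.37×(1.164 + 13.222) = −20.5057.
Balance: K_A = K_B + 2.666×ρ, so ρ = (K_A − K_B)/2.666 = 6.7712/2.666 = 2.54 g cm⁻³.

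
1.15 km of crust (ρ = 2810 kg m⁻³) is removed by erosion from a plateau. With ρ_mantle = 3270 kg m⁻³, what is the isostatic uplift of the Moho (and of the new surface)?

Unloading: uplift u = e ρ_c/ρ_m = 1.15 km × 2810/3270 = 0.988 km.

0.988 km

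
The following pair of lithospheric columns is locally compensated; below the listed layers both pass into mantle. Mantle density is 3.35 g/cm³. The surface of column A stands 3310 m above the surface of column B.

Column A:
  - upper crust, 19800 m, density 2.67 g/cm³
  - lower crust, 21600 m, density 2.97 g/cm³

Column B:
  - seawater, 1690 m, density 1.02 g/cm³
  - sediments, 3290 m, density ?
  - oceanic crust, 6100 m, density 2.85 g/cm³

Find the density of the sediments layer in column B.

2.26 g/cm³

Take the compensation level at the base of the deeper column (depth z_c below the surface of column A) and equate Σ ρ_i t_i down to z_c; mantle fills any gap and the z_c terms cancel.
Column A: 19800×2.67 + 21600×2.97 + (z_c − 41400)×3.35
Column B: 3310×0 + 1690×1.02 + 3290×ρ + 6100×2.85 + (z_c − 3310 − 11080)×3.35
The z_c×3.35 term appears on both sides and cancels. Collect the known terms of each column as K = Σ(ρt)_known − 3.35 × (depth of known layers): K_A = 117018 − 3.35×41400 = −21672; K_B = 19108.8 − 3.35×(3310 + 11080) = −29097.7.
Balance: K_A = K_B + 3290×ρ, so ρ = (K_A − K_B)/3290 = 7425.7/3290 = 2.26 g/cm³.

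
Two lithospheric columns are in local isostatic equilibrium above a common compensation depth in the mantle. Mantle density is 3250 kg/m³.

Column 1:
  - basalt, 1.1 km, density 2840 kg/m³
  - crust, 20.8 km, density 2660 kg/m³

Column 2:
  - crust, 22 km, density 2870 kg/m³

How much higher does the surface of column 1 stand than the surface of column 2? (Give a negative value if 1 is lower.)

For any compensation level in the mantle, the mantle terms cancel and isostasy reduces to e = (Σt_1 − Σt_2) − (Σ(ρt)_1 − Σ(ρt)_2) / ρ_m.
Σt_1 = 21.9 km; Σt_2 = 22 km; Σ(ρt)_1 = 58452; Σ(ρt)_2 = 63140 (in km·kg/m³).
e = (21.9 − 22) − (58452 − 63140) / 3250 = 1.34 km.

1.34 km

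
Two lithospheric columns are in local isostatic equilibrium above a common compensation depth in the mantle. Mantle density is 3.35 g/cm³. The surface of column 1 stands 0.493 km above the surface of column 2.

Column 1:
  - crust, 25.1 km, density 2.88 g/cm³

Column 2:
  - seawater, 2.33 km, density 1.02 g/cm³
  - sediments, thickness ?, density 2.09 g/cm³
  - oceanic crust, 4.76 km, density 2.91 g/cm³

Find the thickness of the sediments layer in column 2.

Take the compensation level at the base of the deeper column (depth z_c below the surface of column 1) and equate Σ ρ_i t_i down to z_c; mantle fills any gap and the z_c terms cancel.
Column 1: 25.1×2.88 + (z_c − 25.1)×3.35
Column 2: 0.493×0 + 2.33×1.02 + x×2.09 + 4.76×2.91 + (z_c − 0.493 − 7.09 − x)×3.35
The z_c×3.35 term appears on both sides and cancels. Collect the known terms of each column as K = Σ(ρt)_known − 3.35 × (depth of known layers): K_1 = 72.288 − 3.35×25.1 = −11.797; K_2 = 16.2282 − 3.35×(0.493 + 7.09) = −9.17485.
Balance: K_1 = K_2 − x×(3.35 − 2.09), so x = (K_2 − K_1)/(3.35 − 2.09) = 2.62215/1.26 = 2.08 km.

2.08 km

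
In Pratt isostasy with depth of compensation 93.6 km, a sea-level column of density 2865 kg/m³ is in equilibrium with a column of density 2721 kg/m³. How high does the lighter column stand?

ρ_ref D = ρ (D + h) → h = D (ρ_ref − ρ)/ρ.
h = 93.6 km × (2865 − 2721)/2721 = 4.95 km.

4.95 km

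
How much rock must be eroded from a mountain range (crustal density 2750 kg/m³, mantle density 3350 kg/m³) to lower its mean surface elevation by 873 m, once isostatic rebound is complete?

4870 m

Net drop Δ = e − u = e − e ρ_c/ρ_m = e (ρ_m − ρ_c)/ρ_m.
e = Δ ρ_m/(ρ_m − ρ_c) = 873 m × 3350/600 = 4870 m.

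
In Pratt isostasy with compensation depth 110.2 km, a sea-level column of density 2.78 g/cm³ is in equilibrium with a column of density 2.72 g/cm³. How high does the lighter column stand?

2.43 km

ρ_ref D = ρ (D + h) → h = D (ρ_ref − ρ)/ρ.
h = 110.2 km × (2.78 − 2.72)/2.72 = 2.43 km.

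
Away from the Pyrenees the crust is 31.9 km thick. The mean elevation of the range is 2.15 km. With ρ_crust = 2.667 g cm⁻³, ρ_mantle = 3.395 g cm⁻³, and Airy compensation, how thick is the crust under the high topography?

Root depth r = h ρ_c / (ρ_m − ρ_c) = 2.15 km × 2.667 / 0.728 = 7.876 km.
Total thickness = T + h + r = 31.9 km + 2.15 km + 7.876 km = 41.9 km.

41.9 km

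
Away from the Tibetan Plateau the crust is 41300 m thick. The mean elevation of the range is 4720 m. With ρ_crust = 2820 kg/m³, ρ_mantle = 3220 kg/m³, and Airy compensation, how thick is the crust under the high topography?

79300 m

Root depth r = h ρ_c / (ρ_m − ρ_c) = 4720 m × 2820 / 400 = 33280 m.
Total thickness = T + h + r = 41300 m + 4720 m + 33280 m = 79300 m.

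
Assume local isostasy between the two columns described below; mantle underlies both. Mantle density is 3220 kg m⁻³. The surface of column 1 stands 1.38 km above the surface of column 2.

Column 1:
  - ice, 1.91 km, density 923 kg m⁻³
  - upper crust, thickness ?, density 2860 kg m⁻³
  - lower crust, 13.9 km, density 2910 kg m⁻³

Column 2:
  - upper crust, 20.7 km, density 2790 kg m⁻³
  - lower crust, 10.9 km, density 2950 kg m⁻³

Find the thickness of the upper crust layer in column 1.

21.1 km

Take the compensation level at the base of the deeper column (depth z_c below the surface of column 1) and equate Σ ρ_i t_i down to z_c; mantle fills any gap and the z_c terms cancel.
Column 1: 1.91×923 + x×2860 + 13.9×2910 + (z_c − 15.81 − x)×3220
Column 2: 1.38×0 + 20.7×2790 + 10.9×2950 + (z_c − 1.38 − 31.6)×3220
The z_c×3220 term appears on both sides and cancels. Collect the known terms of each column as K = Σ(ρt)_known − 3220 × (depth of known layers): K_1 = 42211.93 − 3220×15.81 = −8696.27; K_2 = 89908 − 3220×(1.38 + 31.6) = −16287.6.
Balance: K_1 − x×(3220 − 2860) = K_2, so x = (K_1 − K_2)/(3220 − 2860) = 7591.33/360 = 21.1 km.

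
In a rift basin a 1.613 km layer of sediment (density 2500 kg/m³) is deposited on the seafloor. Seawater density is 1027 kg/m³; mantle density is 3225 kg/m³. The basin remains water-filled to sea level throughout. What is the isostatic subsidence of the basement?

1.08 km

Submarine loading: the sediment displaces seawater, and the subsidence is in turn flooded, so s (ρ_m − ρ_w) = t (ρ_sed − ρ_w).
s = 1.613 km × (2500 − 1027) / (3225 − 1027) = 1.08 km.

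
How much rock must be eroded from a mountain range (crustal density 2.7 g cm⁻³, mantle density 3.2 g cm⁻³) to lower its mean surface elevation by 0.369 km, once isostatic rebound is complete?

Net drop Δ = e − u = e − e ρ_c/ρ_m = e (ρ_m − ρ_c)/ρ_m.
e = Δ ρ_m/(ρ_m − ρ_c) = 0.369 km × 3.2/0.5 = 2.36 km.

2.36 km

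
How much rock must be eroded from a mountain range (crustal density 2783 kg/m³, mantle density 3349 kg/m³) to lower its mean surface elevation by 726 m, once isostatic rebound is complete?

4300 m

Net drop Δ = e − u = e − e ρ_c/ρ_m = e (ρ_m − ρ_c)/ρ_m.
e = Δ ρ_m/(ρ_m − ρ_c) = 726 m × 3349/566 = 4300 m.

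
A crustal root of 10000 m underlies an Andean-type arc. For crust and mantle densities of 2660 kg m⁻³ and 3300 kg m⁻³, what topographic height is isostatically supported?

Equating mass per unit area of the two columns: ρ_c h = (ρ_m − ρ_c) r.
h = r (ρ_m − ρ_c) / ρ_c = 10000 m × (3300 − 2660) / 2660 = 2410 m.

2410 m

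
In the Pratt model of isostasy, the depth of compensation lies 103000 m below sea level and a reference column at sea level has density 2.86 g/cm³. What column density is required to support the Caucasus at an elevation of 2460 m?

2.79 g/cm³

Pratt balance: ρ_ref D = ρ (D + h).
ρ = ρ_ref D/(D + h) = 2.86 × 103000 m/(103000 m + 2460 m) = 2.79 g/cm³.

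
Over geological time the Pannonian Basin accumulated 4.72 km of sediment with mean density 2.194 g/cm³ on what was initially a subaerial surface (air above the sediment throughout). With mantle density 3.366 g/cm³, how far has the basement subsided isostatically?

3.08 km

Subaerial load: s = t ρ_sed / ρ_m = 4.72 km × 2.194/3.366 = 3.08 km.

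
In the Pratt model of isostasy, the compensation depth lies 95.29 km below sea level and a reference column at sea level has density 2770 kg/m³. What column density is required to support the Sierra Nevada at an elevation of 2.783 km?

2690 kg/m³

Pratt balance: ρ_ref D = ρ (D + h).
ρ = ρ_ref D/(D + h) = 2770 × 95.29 km/(95.29 km + 2.783 km) = 2690 kg/m³.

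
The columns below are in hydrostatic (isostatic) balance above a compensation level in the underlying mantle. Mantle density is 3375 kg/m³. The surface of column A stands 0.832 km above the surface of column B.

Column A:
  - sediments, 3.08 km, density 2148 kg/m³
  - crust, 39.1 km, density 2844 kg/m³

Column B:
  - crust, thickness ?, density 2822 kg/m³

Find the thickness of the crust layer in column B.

Take the compensation level at the base of the deeper column (depth z_c below the surface of column A) and equate Σ ρ_i t_i down to z_c; mantle fills any gap and the z_c terms cancel.
Column A: 3.08×2148 + 39.1×2844 + (z_c − 42.18)×3375
Column B: 0.832×0 + x×2822 + (z_c − 0.832 − 0 − x)×3375
The z_c×3375 term appears on both sides and cancels. Collect the known terms of each column as K = Σ(ρt)_known − 3375 × (depth of known layers): K_A = 117816.24 − 3375×42.18 = −24541.26; K_B = 0 − 3375×(0.832 + 0) = −2808.
Balance: K_A = K_B − x×(3375 − 2822), so x = (K_B − K_A)/(3375 − 2822) = 21733.3/553 = 39.3 km.

39.3 km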